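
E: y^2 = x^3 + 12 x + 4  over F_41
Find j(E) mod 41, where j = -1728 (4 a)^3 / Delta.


Delta = -16(4 a^3 + 27 b^2) mod 41 = 2
-1728 * (4 a)^3 = -1728 * (4*12)^3 mod 41 = 33
j = 33 * 2^(-1) mod 41 = 37

j = 37 (mod 41)


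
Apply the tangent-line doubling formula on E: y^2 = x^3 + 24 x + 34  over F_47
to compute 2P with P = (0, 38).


Doubling: s = (3 x1^2 + a) / (2 y1)
s = (3*0^2 + 24) / (2*38) mod 47 = 30
x3 = s^2 - 2 x1 mod 47 = 30^2 - 2*0 = 7
y3 = s (x1 - x3) - y1 mod 47 = 30 * (0 - 7) - 38 = 34

2P = (7, 34)


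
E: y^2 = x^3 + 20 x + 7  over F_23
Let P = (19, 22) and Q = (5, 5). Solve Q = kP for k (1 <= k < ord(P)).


Enumerate multiples of P until we hit Q = (5, 5):
  1P = (19, 22)
  2P = (14, 15)
  3P = (3, 5)
  4P = (13, 16)
  5P = (15, 5)
  6P = (20, 14)
  7P = (2, 3)
  8P = (5, 18)
  9P = (8, 14)
  10P = (22, 3)
  11P = (17, 19)
  12P = (18, 14)
  13P = (4, 6)
  14P = (4, 17)
  15P = (18, 9)
  16P = (17, 4)
  17P = (22, 20)
  18P = (8, 9)
  19P = (5, 5)
Match found at i = 19.

k = 19


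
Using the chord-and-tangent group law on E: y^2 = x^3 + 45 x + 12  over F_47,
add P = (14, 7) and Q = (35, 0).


P != Q, so use the chord formula.
s = (y2 - y1) / (x2 - x1) = (40) / (21) mod 47 = 31
x3 = s^2 - x1 - x2 mod 47 = 31^2 - 14 - 35 = 19
y3 = s (x1 - x3) - y1 mod 47 = 31 * (14 - 19) - 7 = 26

P + Q = (19, 26)


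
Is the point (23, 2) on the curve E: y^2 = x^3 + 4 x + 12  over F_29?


Check whether y^2 = x^3 + 4 x + 12 (mod 29) for (x, y) = (23, 2).
LHS: y^2 = 2^2 mod 29 = 4
RHS: x^3 + 4 x + 12 = 23^3 + 4*23 + 12 mod 29 = 4
LHS = RHS

Yes, on the curve


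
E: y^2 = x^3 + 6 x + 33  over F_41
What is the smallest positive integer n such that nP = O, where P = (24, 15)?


Compute successive multiples of P until we hit O:
  1P = (24, 15)
  2P = (3, 18)
  3P = (9, 18)
  4P = (31, 11)
  5P = (29, 23)
  6P = (25, 8)
  7P = (0, 22)
  8P = (21, 20)
  ... (continuing to 37P)
  37P = O

ord(P) = 37


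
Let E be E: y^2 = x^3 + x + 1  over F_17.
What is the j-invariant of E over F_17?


Delta = -16(4 a^3 + 27 b^2) mod 17 = 14
-1728 * (4 a)^3 = -1728 * (4*1)^3 mod 17 = 10
j = 10 * 14^(-1) mod 17 = 8

j = 8 (mod 17)


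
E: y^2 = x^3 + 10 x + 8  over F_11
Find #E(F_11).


For each x in F_11, count y with y^2 = x^3 + 10 x + 8 mod 11:
  x = 2: RHS = 3, y in [5, 6]  -> 2 point(s)
  x = 6: RHS = 9, y in [3, 8]  -> 2 point(s)
  x = 7: RHS = 3, y in [5, 6]  -> 2 point(s)
Affine points: 6. Add the point at infinity: total = 7.

#E(F_11) = 7


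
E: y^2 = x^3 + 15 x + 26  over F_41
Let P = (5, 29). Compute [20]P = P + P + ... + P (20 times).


k = 20 = 10100_2 (binary, LSB first: 00101)
Double-and-add from P = (5, 29):
  bit 0 = 0: acc unchanged = O
  bit 1 = 0: acc unchanged = O
  bit 2 = 1: acc = O + (13, 32) = (13, 32)
  bit 3 = 0: acc unchanged = (13, 32)
  bit 4 = 1: acc = (13, 32) + (33, 38) = (16, 4)

20P = (16, 4)


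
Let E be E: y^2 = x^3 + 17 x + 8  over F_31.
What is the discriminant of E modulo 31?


4 a^3 + 27 b^2 = 4*17^3 + 27*8^2 = 19652 + 1728 = 21380
Delta = -16 * (21380) = -342080
Delta mod 31 = 5

Delta = 5 (mod 31)


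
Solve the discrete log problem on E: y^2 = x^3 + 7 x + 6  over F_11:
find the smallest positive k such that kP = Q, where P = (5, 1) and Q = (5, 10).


Enumerate multiples of P until we hit Q = (5, 10):
  1P = (5, 1)
  2P = (10, 3)
  3P = (1, 5)
  4P = (6, 0)
  5P = (1, 6)
  6P = (10, 8)
  7P = (5, 10)
Match found at i = 7.

k = 7


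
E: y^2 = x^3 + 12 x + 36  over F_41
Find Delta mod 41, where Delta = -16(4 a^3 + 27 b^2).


4 a^3 + 27 b^2 = 4*12^3 + 27*36^2 = 6912 + 34992 = 41904
Delta = -16 * (41904) = -670464
Delta mod 41 = 9

Delta = 9 (mod 41)


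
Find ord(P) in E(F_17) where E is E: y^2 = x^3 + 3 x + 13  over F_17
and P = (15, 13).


Compute successive multiples of P until we hit O:
  1P = (15, 13)
  2P = (3, 7)
  3P = (12, 14)
  4P = (9, 2)
  5P = (11, 0)
  6P = (9, 15)
  7P = (12, 3)
  8P = (3, 10)
  ... (continuing to 10P)
  10P = O

ord(P) = 10


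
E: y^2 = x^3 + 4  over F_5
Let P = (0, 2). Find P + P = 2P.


Doubling: s = (3 x1^2 + a) / (2 y1)
s = (3*0^2 + 0) / (2*2) mod 5 = 0
x3 = s^2 - 2 x1 mod 5 = 0^2 - 2*0 = 0
y3 = s (x1 - x3) - y1 mod 5 = 0 * (0 - 0) - 2 = 3

2P = (0, 3)


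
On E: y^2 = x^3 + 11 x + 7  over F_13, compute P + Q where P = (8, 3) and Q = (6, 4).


P != Q, so use the chord formula.
s = (y2 - y1) / (x2 - x1) = (1) / (11) mod 13 = 6
x3 = s^2 - x1 - x2 mod 13 = 6^2 - 8 - 6 = 9
y3 = s (x1 - x3) - y1 mod 13 = 6 * (8 - 9) - 3 = 4

P + Q = (9, 4)


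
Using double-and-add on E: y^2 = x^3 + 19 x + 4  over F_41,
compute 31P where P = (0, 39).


k = 31 = 11111_2 (binary, LSB first: 11111)
Double-and-add from P = (0, 39):
  bit 0 = 1: acc = O + (0, 39) = (0, 39)
  bit 1 = 1: acc = (0, 39) + (20, 15) = (29, 4)
  bit 2 = 1: acc = (29, 4) + (2, 3) = (19, 7)
  bit 3 = 1: acc = (19, 7) + (17, 22) = (10, 28)
  bit 4 = 1: acc = (10, 28) + (40, 5) = (34, 15)

31P = (34, 15)


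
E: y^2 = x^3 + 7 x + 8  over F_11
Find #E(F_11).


For each x in F_11, count y with y^2 = x^3 + 7 x + 8 mod 11:
  x = 1: RHS = 5, y in [4, 7]  -> 2 point(s)
  x = 3: RHS = 1, y in [1, 10]  -> 2 point(s)
  x = 4: RHS = 1, y in [1, 10]  -> 2 point(s)
  x = 5: RHS = 3, y in [5, 6]  -> 2 point(s)
  x = 7: RHS = 4, y in [2, 9]  -> 2 point(s)
  x = 8: RHS = 4, y in [2, 9]  -> 2 point(s)
  x = 10: RHS = 0, y in [0]  -> 1 point(s)
Affine points: 13. Add the point at infinity: total = 14.

#E(F_11) = 14


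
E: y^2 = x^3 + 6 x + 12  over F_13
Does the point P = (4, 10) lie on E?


Check whether y^2 = x^3 + 6 x + 12 (mod 13) for (x, y) = (4, 10).
LHS: y^2 = 10^2 mod 13 = 9
RHS: x^3 + 6 x + 12 = 4^3 + 6*4 + 12 mod 13 = 9
LHS = RHS

Yes, on the curve


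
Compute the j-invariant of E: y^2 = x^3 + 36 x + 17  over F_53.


Delta = -16(4 a^3 + 27 b^2) mod 53 = 3
-1728 * (4 a)^3 = -1728 * (4*36)^3 mod 53 = 39
j = 39 * 3^(-1) mod 53 = 13

j = 13 (mod 53)


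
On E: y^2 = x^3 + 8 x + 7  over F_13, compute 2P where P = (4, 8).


Doubling: s = (3 x1^2 + a) / (2 y1)
s = (3*4^2 + 8) / (2*8) mod 13 = 10
x3 = s^2 - 2 x1 mod 13 = 10^2 - 2*4 = 1
y3 = s (x1 - x3) - y1 mod 13 = 10 * (4 - 1) - 8 = 9

2P = (1, 9)


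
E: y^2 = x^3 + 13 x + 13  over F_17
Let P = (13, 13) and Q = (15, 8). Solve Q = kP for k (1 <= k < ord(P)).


Enumerate multiples of P until we hit Q = (15, 8):
  1P = (13, 13)
  2P = (0, 9)
  3P = (5, 13)
  4P = (16, 4)
  5P = (14, 7)
  6P = (9, 14)
  7P = (11, 12)
  8P = (6, 16)
  9P = (2, 9)
  10P = (10, 2)
  11P = (15, 8)
Match found at i = 11.

k = 11


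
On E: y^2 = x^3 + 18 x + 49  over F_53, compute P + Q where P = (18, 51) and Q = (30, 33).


P != Q, so use the chord formula.
s = (y2 - y1) / (x2 - x1) = (35) / (12) mod 53 = 25
x3 = s^2 - x1 - x2 mod 53 = 25^2 - 18 - 30 = 47
y3 = s (x1 - x3) - y1 mod 53 = 25 * (18 - 47) - 51 = 19

P + Q = (47, 19)


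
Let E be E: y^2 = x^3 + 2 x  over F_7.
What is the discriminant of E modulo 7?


4 a^3 + 27 b^2 = 4*2^3 + 27*0^2 = 32 + 0 = 32
Delta = -16 * (32) = -512
Delta mod 7 = 6

Delta = 6 (mod 7)


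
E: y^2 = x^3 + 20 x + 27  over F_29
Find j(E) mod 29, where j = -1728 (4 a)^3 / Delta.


Delta = -16(4 a^3 + 27 b^2) mod 29 = 7
-1728 * (4 a)^3 = -1728 * (4*20)^3 mod 29 = 2
j = 2 * 7^(-1) mod 29 = 21

j = 21 (mod 29)


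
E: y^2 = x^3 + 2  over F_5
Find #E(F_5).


For each x in F_5, count y with y^2 = x^3 + 0 x + 2 mod 5:
  x = 2: RHS = 0, y in [0]  -> 1 point(s)
  x = 3: RHS = 4, y in [2, 3]  -> 2 point(s)
  x = 4: RHS = 1, y in [1, 4]  -> 2 point(s)
Affine points: 5. Add the point at infinity: total = 6.

#E(F_5) = 6


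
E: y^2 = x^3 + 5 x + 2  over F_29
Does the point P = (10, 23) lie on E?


Check whether y^2 = x^3 + 5 x + 2 (mod 29) for (x, y) = (10, 23).
LHS: y^2 = 23^2 mod 29 = 7
RHS: x^3 + 5 x + 2 = 10^3 + 5*10 + 2 mod 29 = 8
LHS != RHS

No, not on the curve


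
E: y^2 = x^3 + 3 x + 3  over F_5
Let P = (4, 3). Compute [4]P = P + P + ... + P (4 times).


k = 4 = 100_2 (binary, LSB first: 001)
Double-and-add from P = (4, 3):
  bit 0 = 0: acc unchanged = O
  bit 1 = 0: acc unchanged = O
  bit 2 = 1: acc = O + (4, 2) = (4, 2)

4P = (4, 2)


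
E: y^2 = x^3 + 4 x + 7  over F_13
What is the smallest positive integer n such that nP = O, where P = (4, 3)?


Compute successive multiples of P until we hit O:
  1P = (4, 3)
  2P = (5, 10)
  3P = (1, 5)
  4P = (7, 12)
  5P = (11, 2)
  6P = (2, 6)
  7P = (6, 0)
  8P = (2, 7)
  ... (continuing to 14P)
  14P = O

ord(P) = 14


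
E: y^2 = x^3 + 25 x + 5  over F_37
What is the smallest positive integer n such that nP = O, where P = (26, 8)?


Compute successive multiples of P until we hit O:
  1P = (26, 8)
  2P = (25, 7)
  3P = (24, 31)
  4P = (36, 33)
  5P = (9, 16)
  6P = (14, 19)
  7P = (13, 14)
  8P = (5, 25)
  ... (continuing to 37P)
  37P = O

ord(P) = 37


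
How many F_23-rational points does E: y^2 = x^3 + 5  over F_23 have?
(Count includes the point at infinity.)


For each x in F_23, count y with y^2 = x^3 + 0 x + 5 mod 23:
  x = 1: RHS = 6, y in [11, 12]  -> 2 point(s)
  x = 2: RHS = 13, y in [6, 17]  -> 2 point(s)
  x = 3: RHS = 9, y in [3, 20]  -> 2 point(s)
  x = 4: RHS = 0, y in [0]  -> 1 point(s)
  x = 7: RHS = 3, y in [7, 16]  -> 2 point(s)
  x = 10: RHS = 16, y in [4, 19]  -> 2 point(s)
  x = 11: RHS = 2, y in [5, 18]  -> 2 point(s)
  x = 12: RHS = 8, y in [10, 13]  -> 2 point(s)
  x = 14: RHS = 12, y in [9, 14]  -> 2 point(s)
  x = 18: RHS = 18, y in [8, 15]  -> 2 point(s)
  x = 20: RHS = 1, y in [1, 22]  -> 2 point(s)
  x = 22: RHS = 4, y in [2, 21]  -> 2 point(s)
Affine points: 23. Add the point at infinity: total = 24.

#E(F_23) = 24


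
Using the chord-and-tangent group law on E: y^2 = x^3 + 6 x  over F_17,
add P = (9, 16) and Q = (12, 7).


P != Q, so use the chord formula.
s = (y2 - y1) / (x2 - x1) = (8) / (3) mod 17 = 14
x3 = s^2 - x1 - x2 mod 17 = 14^2 - 9 - 12 = 5
y3 = s (x1 - x3) - y1 mod 17 = 14 * (9 - 5) - 16 = 6

P + Q = (5, 6)


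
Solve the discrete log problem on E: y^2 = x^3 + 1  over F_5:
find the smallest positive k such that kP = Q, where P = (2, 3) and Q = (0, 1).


Enumerate multiples of P until we hit Q = (0, 1):
  1P = (2, 3)
  2P = (0, 1)
Match found at i = 2.

k = 2


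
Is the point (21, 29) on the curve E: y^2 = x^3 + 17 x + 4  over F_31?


Check whether y^2 = x^3 + 17 x + 4 (mod 31) for (x, y) = (21, 29).
LHS: y^2 = 29^2 mod 31 = 4
RHS: x^3 + 17 x + 4 = 21^3 + 17*21 + 4 mod 31 = 12
LHS != RHS

No, not on the curve


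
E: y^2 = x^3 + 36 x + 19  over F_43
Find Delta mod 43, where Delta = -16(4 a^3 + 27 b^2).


4 a^3 + 27 b^2 = 4*36^3 + 27*19^2 = 186624 + 9747 = 196371
Delta = -16 * (196371) = -3141936
Delta mod 43 = 31

Delta = 31 (mod 43)


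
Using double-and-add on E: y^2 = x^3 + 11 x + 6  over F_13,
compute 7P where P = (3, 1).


k = 7 = 111_2 (binary, LSB first: 111)
Double-and-add from P = (3, 1):
  bit 0 = 1: acc = O + (3, 1) = (3, 1)
  bit 1 = 1: acc = (3, 1) + (4, 6) = (5, 2)
  bit 2 = 1: acc = (5, 2) + (2, 6) = (2, 7)

7P = (2, 7)


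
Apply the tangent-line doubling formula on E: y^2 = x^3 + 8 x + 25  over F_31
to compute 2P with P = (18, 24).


Doubling: s = (3 x1^2 + a) / (2 y1)
s = (3*18^2 + 8) / (2*24) mod 31 = 23
x3 = s^2 - 2 x1 mod 31 = 23^2 - 2*18 = 28
y3 = s (x1 - x3) - y1 mod 31 = 23 * (18 - 28) - 24 = 25

2P = (28, 25)


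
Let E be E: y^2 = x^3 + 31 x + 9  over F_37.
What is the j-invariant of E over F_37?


Delta = -16(4 a^3 + 27 b^2) mod 37 = 33
-1728 * (4 a)^3 = -1728 * (4*31)^3 mod 37 = 6
j = 6 * 33^(-1) mod 37 = 17

j = 17 (mod 37)


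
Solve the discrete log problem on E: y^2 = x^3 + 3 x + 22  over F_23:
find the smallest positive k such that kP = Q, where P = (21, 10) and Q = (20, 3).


Enumerate multiples of P until we hit Q = (20, 3):
  1P = (21, 10)
  2P = (6, 7)
  3P = (8, 11)
  4P = (20, 20)
  5P = (13, 2)
  6P = (13, 21)
  7P = (20, 3)
Match found at i = 7.

k = 7


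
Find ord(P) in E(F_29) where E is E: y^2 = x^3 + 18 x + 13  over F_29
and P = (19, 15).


Compute successive multiples of P until we hit O:
  1P = (19, 15)
  2P = (21, 16)
  3P = (11, 18)
  4P = (15, 27)
  5P = (4, 27)
  6P = (2, 12)
  7P = (28, 9)
  8P = (5, 24)
  ... (continuing to 31P)
  31P = O

ord(P) = 31


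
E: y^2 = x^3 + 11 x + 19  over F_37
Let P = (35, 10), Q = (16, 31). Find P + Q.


P != Q, so use the chord formula.
s = (y2 - y1) / (x2 - x1) = (21) / (18) mod 37 = 32
x3 = s^2 - x1 - x2 mod 37 = 32^2 - 35 - 16 = 11
y3 = s (x1 - x3) - y1 mod 37 = 32 * (35 - 11) - 10 = 18

P + Q = (11, 18)


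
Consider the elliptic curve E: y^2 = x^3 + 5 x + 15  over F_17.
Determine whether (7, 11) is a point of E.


Check whether y^2 = x^3 + 5 x + 15 (mod 17) for (x, y) = (7, 11).
LHS: y^2 = 11^2 mod 17 = 2
RHS: x^3 + 5 x + 15 = 7^3 + 5*7 + 15 mod 17 = 2
LHS = RHS

Yes, on the curve


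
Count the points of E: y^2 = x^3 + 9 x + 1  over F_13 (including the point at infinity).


For each x in F_13, count y with y^2 = x^3 + 9 x + 1 mod 13:
  x = 0: RHS = 1, y in [1, 12]  -> 2 point(s)
  x = 2: RHS = 1, y in [1, 12]  -> 2 point(s)
  x = 3: RHS = 3, y in [4, 9]  -> 2 point(s)
  x = 4: RHS = 10, y in [6, 7]  -> 2 point(s)
  x = 7: RHS = 4, y in [2, 11]  -> 2 point(s)
  x = 8: RHS = 0, y in [0]  -> 1 point(s)
  x = 10: RHS = 12, y in [5, 8]  -> 2 point(s)
  x = 11: RHS = 1, y in [1, 12]  -> 2 point(s)
  x = 12: RHS = 4, y in [2, 11]  -> 2 point(s)
Affine points: 17. Add the point at infinity: total = 18.

#E(F_13) = 18


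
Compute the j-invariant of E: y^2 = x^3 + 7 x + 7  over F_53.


Delta = -16(4 a^3 + 27 b^2) mod 53 = 22
-1728 * (4 a)^3 = -1728 * (4*7)^3 mod 53 = 51
j = 51 * 22^(-1) mod 53 = 24

j = 24 (mod 53)


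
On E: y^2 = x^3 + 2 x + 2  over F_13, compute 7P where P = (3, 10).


k = 7 = 111_2 (binary, LSB first: 111)
Double-and-add from P = (3, 10):
  bit 0 = 1: acc = O + (3, 10) = (3, 10)
  bit 1 = 1: acc = (3, 10) + (4, 10) = (6, 3)
  bit 2 = 1: acc = (6, 3) + (8, 6) = (11, 9)

7P = (11, 9)


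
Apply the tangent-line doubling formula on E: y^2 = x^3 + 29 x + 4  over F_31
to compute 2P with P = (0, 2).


Doubling: s = (3 x1^2 + a) / (2 y1)
s = (3*0^2 + 29) / (2*2) mod 31 = 15
x3 = s^2 - 2 x1 mod 31 = 15^2 - 2*0 = 8
y3 = s (x1 - x3) - y1 mod 31 = 15 * (0 - 8) - 2 = 2

2P = (8, 2)


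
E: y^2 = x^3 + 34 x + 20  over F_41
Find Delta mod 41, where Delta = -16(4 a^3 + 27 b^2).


4 a^3 + 27 b^2 = 4*34^3 + 27*20^2 = 157216 + 10800 = 168016
Delta = -16 * (168016) = -2688256
Delta mod 41 = 32

Delta = 32 (mod 41)


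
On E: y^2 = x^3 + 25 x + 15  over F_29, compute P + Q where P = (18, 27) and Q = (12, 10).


P != Q, so use the chord formula.
s = (y2 - y1) / (x2 - x1) = (12) / (23) mod 29 = 27
x3 = s^2 - x1 - x2 mod 29 = 27^2 - 18 - 12 = 3
y3 = s (x1 - x3) - y1 mod 29 = 27 * (18 - 3) - 27 = 1

P + Q = (3, 1)


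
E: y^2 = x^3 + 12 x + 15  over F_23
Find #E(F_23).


For each x in F_23, count y with y^2 = x^3 + 12 x + 15 mod 23:
  x = 2: RHS = 1, y in [1, 22]  -> 2 point(s)
  x = 3: RHS = 9, y in [3, 20]  -> 2 point(s)
  x = 4: RHS = 12, y in [9, 14]  -> 2 point(s)
  x = 5: RHS = 16, y in [4, 19]  -> 2 point(s)
  x = 6: RHS = 4, y in [2, 21]  -> 2 point(s)
  x = 8: RHS = 2, y in [5, 18]  -> 2 point(s)
  x = 9: RHS = 1, y in [1, 22]  -> 2 point(s)
  x = 10: RHS = 8, y in [10, 13]  -> 2 point(s)
  x = 11: RHS = 6, y in [11, 12]  -> 2 point(s)
  x = 12: RHS = 1, y in [1, 22]  -> 2 point(s)
  x = 14: RHS = 6, y in [11, 12]  -> 2 point(s)
  x = 16: RHS = 2, y in [5, 18]  -> 2 point(s)
  x = 17: RHS = 3, y in [7, 16]  -> 2 point(s)
  x = 19: RHS = 18, y in [8, 15]  -> 2 point(s)
  x = 21: RHS = 6, y in [11, 12]  -> 2 point(s)
  x = 22: RHS = 2, y in [5, 18]  -> 2 point(s)
Affine points: 32. Add the point at infinity: total = 33.

#E(F_23) = 33


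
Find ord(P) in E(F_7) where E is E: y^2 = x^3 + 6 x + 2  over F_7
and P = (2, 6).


Compute successive multiples of P until we hit O:
  1P = (2, 6)
  2P = (0, 4)
  3P = (6, 4)
  4P = (1, 4)
  5P = (1, 3)
  6P = (6, 3)
  7P = (0, 3)
  8P = (2, 1)
  ... (continuing to 9P)
  9P = O

ord(P) = 9


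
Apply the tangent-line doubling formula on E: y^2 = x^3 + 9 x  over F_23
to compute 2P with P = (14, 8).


Doubling: s = (3 x1^2 + a) / (2 y1)
s = (3*14^2 + 9) / (2*8) mod 23 = 10
x3 = s^2 - 2 x1 mod 23 = 10^2 - 2*14 = 3
y3 = s (x1 - x3) - y1 mod 23 = 10 * (14 - 3) - 8 = 10

2P = (3, 10)


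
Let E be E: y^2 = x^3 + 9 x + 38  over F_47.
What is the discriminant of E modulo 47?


4 a^3 + 27 b^2 = 4*9^3 + 27*38^2 = 2916 + 38988 = 41904
Delta = -16 * (41904) = -670464
Delta mod 47 = 38

Delta = 38 (mod 47)


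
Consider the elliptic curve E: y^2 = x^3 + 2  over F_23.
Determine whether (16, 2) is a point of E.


Check whether y^2 = x^3 + 0 x + 2 (mod 23) for (x, y) = (16, 2).
LHS: y^2 = 2^2 mod 23 = 4
RHS: x^3 + 0 x + 2 = 16^3 + 0*16 + 2 mod 23 = 4
LHS = RHS

Yes, on the curve


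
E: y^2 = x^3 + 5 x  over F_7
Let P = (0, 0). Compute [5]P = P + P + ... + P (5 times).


k = 5 = 101_2 (binary, LSB first: 101)
Double-and-add from P = (0, 0):
  bit 0 = 1: acc = O + (0, 0) = (0, 0)
  bit 1 = 0: acc unchanged = (0, 0)
  bit 2 = 1: acc = (0, 0) + O = (0, 0)

5P = (0, 0)


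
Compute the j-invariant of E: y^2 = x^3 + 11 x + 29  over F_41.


Delta = -16(4 a^3 + 27 b^2) mod 41 = 3
-1728 * (4 a)^3 = -1728 * (4*11)^3 mod 41 = 2
j = 2 * 3^(-1) mod 41 = 28

j = 28 (mod 41)


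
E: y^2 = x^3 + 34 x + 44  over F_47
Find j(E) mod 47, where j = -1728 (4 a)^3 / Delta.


Delta = -16(4 a^3 + 27 b^2) mod 47 = 44
-1728 * (4 a)^3 = -1728 * (4*34)^3 mod 47 = 35
j = 35 * 44^(-1) mod 47 = 4

j = 4 (mod 47)


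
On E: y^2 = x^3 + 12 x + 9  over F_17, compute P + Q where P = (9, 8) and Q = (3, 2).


P != Q, so use the chord formula.
s = (y2 - y1) / (x2 - x1) = (11) / (11) mod 17 = 1
x3 = s^2 - x1 - x2 mod 17 = 1^2 - 9 - 3 = 6
y3 = s (x1 - x3) - y1 mod 17 = 1 * (9 - 6) - 8 = 12

P + Q = (6, 12)


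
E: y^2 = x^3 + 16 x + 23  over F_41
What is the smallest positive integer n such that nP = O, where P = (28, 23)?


Compute successive multiples of P until we hit O:
  1P = (28, 23)
  2P = (30, 22)
  3P = (14, 11)
  4P = (24, 39)
  5P = (5, 8)
  6P = (3, 4)
  7P = (1, 9)
  8P = (13, 3)
  ... (continuing to 35P)
  35P = O

ord(P) = 35


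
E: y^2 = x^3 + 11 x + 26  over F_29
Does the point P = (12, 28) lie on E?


Check whether y^2 = x^3 + 11 x + 26 (mod 29) for (x, y) = (12, 28).
LHS: y^2 = 28^2 mod 29 = 1
RHS: x^3 + 11 x + 26 = 12^3 + 11*12 + 26 mod 29 = 1
LHS = RHS

Yes, on the curve


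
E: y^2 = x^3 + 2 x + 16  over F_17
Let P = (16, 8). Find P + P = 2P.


Doubling: s = (3 x1^2 + a) / (2 y1)
s = (3*16^2 + 2) / (2*8) mod 17 = 12
x3 = s^2 - 2 x1 mod 17 = 12^2 - 2*16 = 10
y3 = s (x1 - x3) - y1 mod 17 = 12 * (16 - 10) - 8 = 13

2P = (10, 13)


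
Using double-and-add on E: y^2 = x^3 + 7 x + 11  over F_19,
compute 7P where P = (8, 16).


k = 7 = 111_2 (binary, LSB first: 111)
Double-and-add from P = (8, 16):
  bit 0 = 1: acc = O + (8, 16) = (8, 16)
  bit 1 = 1: acc = (8, 16) + (10, 6) = (7, 17)
  bit 2 = 1: acc = (7, 17) + (5, 0) = (8, 3)

7P = (8, 3)


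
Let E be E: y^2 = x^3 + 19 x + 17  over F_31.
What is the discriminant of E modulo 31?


4 a^3 + 27 b^2 = 4*19^3 + 27*17^2 = 27436 + 7803 = 35239
Delta = -16 * (35239) = -563824
Delta mod 31 = 4

Delta = 4 (mod 31)


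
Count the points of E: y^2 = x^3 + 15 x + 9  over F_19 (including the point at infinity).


For each x in F_19, count y with y^2 = x^3 + 15 x + 9 mod 19:
  x = 0: RHS = 9, y in [3, 16]  -> 2 point(s)
  x = 1: RHS = 6, y in [5, 14]  -> 2 point(s)
  x = 2: RHS = 9, y in [3, 16]  -> 2 point(s)
  x = 3: RHS = 5, y in [9, 10]  -> 2 point(s)
  x = 4: RHS = 0, y in [0]  -> 1 point(s)
  x = 5: RHS = 0, y in [0]  -> 1 point(s)
  x = 6: RHS = 11, y in [7, 12]  -> 2 point(s)
  x = 7: RHS = 1, y in [1, 18]  -> 2 point(s)
  x = 10: RHS = 0, y in [0]  -> 1 point(s)
  x = 11: RHS = 4, y in [2, 17]  -> 2 point(s)
  x = 12: RHS = 17, y in [6, 13]  -> 2 point(s)
  x = 13: RHS = 7, y in [8, 11]  -> 2 point(s)
  x = 17: RHS = 9, y in [3, 16]  -> 2 point(s)
Affine points: 23. Add the point at infinity: total = 24.

#E(F_19) = 24


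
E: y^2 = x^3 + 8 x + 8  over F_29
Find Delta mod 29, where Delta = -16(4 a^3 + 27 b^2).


4 a^3 + 27 b^2 = 4*8^3 + 27*8^2 = 2048 + 1728 = 3776
Delta = -16 * (3776) = -60416
Delta mod 29 = 20

Delta = 20 (mod 29)


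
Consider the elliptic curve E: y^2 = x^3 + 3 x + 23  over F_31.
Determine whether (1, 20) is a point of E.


Check whether y^2 = x^3 + 3 x + 23 (mod 31) for (x, y) = (1, 20).
LHS: y^2 = 20^2 mod 31 = 28
RHS: x^3 + 3 x + 23 = 1^3 + 3*1 + 23 mod 31 = 27
LHS != RHS

No, not on the curve


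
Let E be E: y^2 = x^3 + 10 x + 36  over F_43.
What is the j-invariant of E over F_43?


Delta = -16(4 a^3 + 27 b^2) mod 43 = 15
-1728 * (4 a)^3 = -1728 * (4*10)^3 mod 43 = 1
j = 1 * 15^(-1) mod 43 = 23

j = 23 (mod 43)


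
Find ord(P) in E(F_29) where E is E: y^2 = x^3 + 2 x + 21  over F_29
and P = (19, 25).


Compute successive multiples of P until we hit O:
  1P = (19, 25)
  2P = (15, 27)
  3P = (17, 3)
  4P = (27, 3)
  5P = (25, 6)
  6P = (20, 12)
  7P = (14, 26)
  8P = (3, 24)
  ... (continuing to 29P)
  29P = O

ord(P) = 29


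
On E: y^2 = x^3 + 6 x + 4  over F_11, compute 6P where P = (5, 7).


k = 6 = 110_2 (binary, LSB first: 011)
Double-and-add from P = (5, 7):
  bit 0 = 0: acc unchanged = O
  bit 1 = 1: acc = O + (4, 9) = (4, 9)
  bit 2 = 1: acc = (4, 9) + (1, 0) = (4, 2)

6P = (4, 2)


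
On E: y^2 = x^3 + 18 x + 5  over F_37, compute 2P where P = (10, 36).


Doubling: s = (3 x1^2 + a) / (2 y1)
s = (3*10^2 + 18) / (2*36) mod 37 = 26
x3 = s^2 - 2 x1 mod 37 = 26^2 - 2*10 = 27
y3 = s (x1 - x3) - y1 mod 37 = 26 * (10 - 27) - 36 = 3

2P = (27, 3)


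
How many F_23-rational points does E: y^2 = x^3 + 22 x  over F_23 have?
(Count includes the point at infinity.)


For each x in F_23, count y with y^2 = x^3 + 22 x + 0 mod 23:
  x = 0: RHS = 0, y in [0]  -> 1 point(s)
  x = 1: RHS = 0, y in [0]  -> 1 point(s)
  x = 2: RHS = 6, y in [11, 12]  -> 2 point(s)
  x = 3: RHS = 1, y in [1, 22]  -> 2 point(s)
  x = 6: RHS = 3, y in [7, 16]  -> 2 point(s)
  x = 10: RHS = 1, y in [1, 22]  -> 2 point(s)
  x = 11: RHS = 9, y in [3, 20]  -> 2 point(s)
  x = 14: RHS = 16, y in [4, 19]  -> 2 point(s)
  x = 15: RHS = 2, y in [5, 18]  -> 2 point(s)
  x = 16: RHS = 9, y in [3, 20]  -> 2 point(s)
  x = 18: RHS = 18, y in [8, 15]  -> 2 point(s)
  x = 19: RHS = 9, y in [3, 20]  -> 2 point(s)
  x = 22: RHS = 0, y in [0]  -> 1 point(s)
Affine points: 23. Add the point at infinity: total = 24.

#E(F_23) = 24


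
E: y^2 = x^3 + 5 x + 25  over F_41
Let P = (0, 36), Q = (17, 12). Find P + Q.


P != Q, so use the chord formula.
s = (y2 - y1) / (x2 - x1) = (17) / (17) mod 41 = 1
x3 = s^2 - x1 - x2 mod 41 = 1^2 - 0 - 17 = 25
y3 = s (x1 - x3) - y1 mod 41 = 1 * (0 - 25) - 36 = 21

P + Q = (25, 21)


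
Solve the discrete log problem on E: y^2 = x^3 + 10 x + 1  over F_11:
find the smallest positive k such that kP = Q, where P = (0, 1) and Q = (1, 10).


Enumerate multiples of P until we hit Q = (1, 10):
  1P = (0, 1)
  2P = (3, 6)
  3P = (1, 1)
  4P = (10, 10)
  5P = (5, 0)
  6P = (10, 1)
  7P = (1, 10)
Match found at i = 7.

k = 7


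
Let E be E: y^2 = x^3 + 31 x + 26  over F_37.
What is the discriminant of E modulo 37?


4 a^3 + 27 b^2 = 4*31^3 + 27*26^2 = 119164 + 18252 = 137416
Delta = -16 * (137416) = -2198656
Delta mod 37 = 32

Delta = 32 (mod 37)


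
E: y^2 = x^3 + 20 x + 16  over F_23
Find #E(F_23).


For each x in F_23, count y with y^2 = x^3 + 20 x + 16 mod 23:
  x = 0: RHS = 16, y in [4, 19]  -> 2 point(s)
  x = 2: RHS = 18, y in [8, 15]  -> 2 point(s)
  x = 7: RHS = 16, y in [4, 19]  -> 2 point(s)
  x = 11: RHS = 3, y in [7, 16]  -> 2 point(s)
  x = 12: RHS = 6, y in [11, 12]  -> 2 point(s)
  x = 13: RHS = 12, y in [9, 14]  -> 2 point(s)
  x = 14: RHS = 4, y in [2, 21]  -> 2 point(s)
  x = 16: RHS = 16, y in [4, 19]  -> 2 point(s)
  x = 17: RHS = 2, y in [5, 18]  -> 2 point(s)
  x = 22: RHS = 18, y in [8, 15]  -> 2 point(s)
Affine points: 20. Add the point at infinity: total = 21.

#E(F_23) = 21


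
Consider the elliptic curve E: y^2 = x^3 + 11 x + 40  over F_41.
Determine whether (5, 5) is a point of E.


Check whether y^2 = x^3 + 11 x + 40 (mod 41) for (x, y) = (5, 5).
LHS: y^2 = 5^2 mod 41 = 25
RHS: x^3 + 11 x + 40 = 5^3 + 11*5 + 40 mod 41 = 15
LHS != RHS

No, not on the curve


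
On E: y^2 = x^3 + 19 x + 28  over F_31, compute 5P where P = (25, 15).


k = 5 = 101_2 (binary, LSB first: 101)
Double-and-add from P = (25, 15):
  bit 0 = 1: acc = O + (25, 15) = (25, 15)
  bit 1 = 0: acc unchanged = (25, 15)
  bit 2 = 1: acc = (25, 15) + (14, 0) = (10, 28)

5P = (10, 28)


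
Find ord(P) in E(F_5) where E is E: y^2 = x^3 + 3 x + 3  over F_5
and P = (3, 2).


Compute successive multiples of P until we hit O:
  1P = (3, 2)
  2P = (4, 3)
  3P = (4, 2)
  4P = (3, 3)
  5P = O

ord(P) = 5


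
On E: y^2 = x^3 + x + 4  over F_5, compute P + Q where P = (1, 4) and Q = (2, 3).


P != Q, so use the chord formula.
s = (y2 - y1) / (x2 - x1) = (4) / (1) mod 5 = 4
x3 = s^2 - x1 - x2 mod 5 = 4^2 - 1 - 2 = 3
y3 = s (x1 - x3) - y1 mod 5 = 4 * (1 - 3) - 4 = 3

P + Q = (3, 3)


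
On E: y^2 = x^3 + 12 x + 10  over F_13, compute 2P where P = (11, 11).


Doubling: s = (3 x1^2 + a) / (2 y1)
s = (3*11^2 + 12) / (2*11) mod 13 = 7
x3 = s^2 - 2 x1 mod 13 = 7^2 - 2*11 = 1
y3 = s (x1 - x3) - y1 mod 13 = 7 * (11 - 1) - 11 = 7

2P = (1, 7)


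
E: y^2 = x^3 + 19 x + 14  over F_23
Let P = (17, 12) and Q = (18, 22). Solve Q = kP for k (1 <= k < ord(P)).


Enumerate multiples of P until we hit Q = (18, 22):
  1P = (17, 12)
  2P = (18, 22)
Match found at i = 2.

k = 2


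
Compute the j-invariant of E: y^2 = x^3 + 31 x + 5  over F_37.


Delta = -16(4 a^3 + 27 b^2) mod 37 = 27
-1728 * (4 a)^3 = -1728 * (4*31)^3 mod 37 = 6
j = 6 * 27^(-1) mod 37 = 29

j = 29 (mod 37)


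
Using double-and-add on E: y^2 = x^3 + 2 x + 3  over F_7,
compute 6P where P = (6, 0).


k = 6 = 110_2 (binary, LSB first: 011)
Double-and-add from P = (6, 0):
  bit 0 = 0: acc unchanged = O
  bit 1 = 1: acc = O + O = O
  bit 2 = 1: acc = O + O = O

6P = O


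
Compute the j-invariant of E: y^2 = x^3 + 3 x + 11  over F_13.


Delta = -16(4 a^3 + 27 b^2) mod 13 = 2
-1728 * (4 a)^3 = -1728 * (4*3)^3 mod 13 = 12
j = 12 * 2^(-1) mod 13 = 6

j = 6 (mod 13)


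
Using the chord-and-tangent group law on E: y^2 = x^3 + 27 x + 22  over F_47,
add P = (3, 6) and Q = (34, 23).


P != Q, so use the chord formula.
s = (y2 - y1) / (x2 - x1) = (17) / (31) mod 47 = 43
x3 = s^2 - x1 - x2 mod 47 = 43^2 - 3 - 34 = 26
y3 = s (x1 - x3) - y1 mod 47 = 43 * (3 - 26) - 6 = 39

P + Q = (26, 39)


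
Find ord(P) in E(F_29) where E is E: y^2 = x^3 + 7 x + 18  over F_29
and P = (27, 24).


Compute successive multiples of P until we hit O:
  1P = (27, 24)
  2P = (5, 27)
  3P = (25, 10)
  4P = (26, 12)
  5P = (4, 20)
  6P = (21, 1)
  7P = (11, 18)
  8P = (7, 27)
  ... (continuing to 23P)
  23P = O

ord(P) = 23


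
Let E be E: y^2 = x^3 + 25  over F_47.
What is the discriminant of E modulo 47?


4 a^3 + 27 b^2 = 4*0^3 + 27*25^2 = 0 + 16875 = 16875
Delta = -16 * (16875) = -270000
Delta mod 47 = 15

Delta = 15 (mod 47)


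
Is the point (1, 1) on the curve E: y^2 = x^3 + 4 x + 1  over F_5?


Check whether y^2 = x^3 + 4 x + 1 (mod 5) for (x, y) = (1, 1).
LHS: y^2 = 1^2 mod 5 = 1
RHS: x^3 + 4 x + 1 = 1^3 + 4*1 + 1 mod 5 = 1
LHS = RHS

Yes, on the curve


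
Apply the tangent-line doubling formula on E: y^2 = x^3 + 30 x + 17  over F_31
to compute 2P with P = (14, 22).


Doubling: s = (3 x1^2 + a) / (2 y1)
s = (3*14^2 + 30) / (2*22) mod 31 = 7
x3 = s^2 - 2 x1 mod 31 = 7^2 - 2*14 = 21
y3 = s (x1 - x3) - y1 mod 31 = 7 * (14 - 21) - 22 = 22

2P = (21, 22)


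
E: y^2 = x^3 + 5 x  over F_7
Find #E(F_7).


For each x in F_7, count y with y^2 = x^3 + 5 x + 0 mod 7:
  x = 0: RHS = 0, y in [0]  -> 1 point(s)
  x = 2: RHS = 4, y in [2, 5]  -> 2 point(s)
  x = 3: RHS = 0, y in [0]  -> 1 point(s)
  x = 4: RHS = 0, y in [0]  -> 1 point(s)
  x = 6: RHS = 1, y in [1, 6]  -> 2 point(s)
Affine points: 7. Add the point at infinity: total = 8.

#E(F_7) = 8


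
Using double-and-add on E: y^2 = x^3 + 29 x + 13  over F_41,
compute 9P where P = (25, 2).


k = 9 = 1001_2 (binary, LSB first: 1001)
Double-and-add from P = (25, 2):
  bit 0 = 1: acc = O + (25, 2) = (25, 2)
  bit 1 = 0: acc unchanged = (25, 2)
  bit 2 = 0: acc unchanged = (25, 2)
  bit 3 = 1: acc = (25, 2) + (26, 4) = (35, 19)

9P = (35, 19)


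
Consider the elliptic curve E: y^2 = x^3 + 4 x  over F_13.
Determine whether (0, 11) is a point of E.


Check whether y^2 = x^3 + 4 x + 0 (mod 13) for (x, y) = (0, 11).
LHS: y^2 = 11^2 mod 13 = 4
RHS: x^3 + 4 x + 0 = 0^3 + 4*0 + 0 mod 13 = 0
LHS != RHS

No, not on the curve


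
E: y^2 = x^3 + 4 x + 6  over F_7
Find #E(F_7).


For each x in F_7, count y with y^2 = x^3 + 4 x + 6 mod 7:
  x = 1: RHS = 4, y in [2, 5]  -> 2 point(s)
  x = 2: RHS = 1, y in [1, 6]  -> 2 point(s)
  x = 4: RHS = 2, y in [3, 4]  -> 2 point(s)
  x = 5: RHS = 4, y in [2, 5]  -> 2 point(s)
  x = 6: RHS = 1, y in [1, 6]  -> 2 point(s)
Affine points: 10. Add the point at infinity: total = 11.

#E(F_7) = 11


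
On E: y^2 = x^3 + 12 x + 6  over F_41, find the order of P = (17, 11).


Compute successive multiples of P until we hit O:
  1P = (17, 11)
  2P = (28, 21)
  3P = (28, 20)
  4P = (17, 30)
  5P = O

ord(P) = 5


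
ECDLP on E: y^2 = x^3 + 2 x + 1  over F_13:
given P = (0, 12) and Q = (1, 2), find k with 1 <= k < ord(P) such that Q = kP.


Enumerate multiples of P until we hit Q = (1, 2):
  1P = (0, 12)
  2P = (1, 2)
Match found at i = 2.

k = 2


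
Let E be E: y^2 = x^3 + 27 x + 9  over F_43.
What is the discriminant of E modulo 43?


4 a^3 + 27 b^2 = 4*27^3 + 27*9^2 = 78732 + 2187 = 80919
Delta = -16 * (80919) = -1294704
Delta mod 43 = 26

Delta = 26 (mod 43)


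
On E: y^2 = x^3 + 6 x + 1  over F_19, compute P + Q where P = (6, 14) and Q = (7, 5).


P != Q, so use the chord formula.
s = (y2 - y1) / (x2 - x1) = (10) / (1) mod 19 = 10
x3 = s^2 - x1 - x2 mod 19 = 10^2 - 6 - 7 = 11
y3 = s (x1 - x3) - y1 mod 19 = 10 * (6 - 11) - 14 = 12

P + Q = (11, 12)


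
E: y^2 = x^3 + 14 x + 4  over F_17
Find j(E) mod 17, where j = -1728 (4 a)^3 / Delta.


Delta = -16(4 a^3 + 27 b^2) mod 17 = 1
-1728 * (4 a)^3 = -1728 * (4*14)^3 mod 17 = 2
j = 2 * 1^(-1) mod 17 = 2

j = 2 (mod 17)


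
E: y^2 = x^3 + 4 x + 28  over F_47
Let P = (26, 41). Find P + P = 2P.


Doubling: s = (3 x1^2 + a) / (2 y1)
s = (3*26^2 + 4) / (2*41) mod 47 = 3
x3 = s^2 - 2 x1 mod 47 = 3^2 - 2*26 = 4
y3 = s (x1 - x3) - y1 mod 47 = 3 * (26 - 4) - 41 = 25

2P = (4, 25)


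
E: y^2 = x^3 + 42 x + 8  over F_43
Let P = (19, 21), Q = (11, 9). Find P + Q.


P != Q, so use the chord formula.
s = (y2 - y1) / (x2 - x1) = (31) / (35) mod 43 = 23
x3 = s^2 - x1 - x2 mod 43 = 23^2 - 19 - 11 = 26
y3 = s (x1 - x3) - y1 mod 43 = 23 * (19 - 26) - 21 = 33

P + Q = (26, 33)


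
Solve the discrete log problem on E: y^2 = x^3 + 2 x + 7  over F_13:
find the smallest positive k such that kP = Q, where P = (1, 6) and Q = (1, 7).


Enumerate multiples of P until we hit Q = (1, 7):
  1P = (1, 6)
  2P = (10, 0)
  3P = (1, 7)
Match found at i = 3.

k = 3


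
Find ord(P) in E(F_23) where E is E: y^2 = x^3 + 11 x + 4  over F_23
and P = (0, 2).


Compute successive multiples of P until we hit O:
  1P = (0, 2)
  2P = (9, 2)
  3P = (14, 21)
  4P = (18, 13)
  5P = (8, 11)
  6P = (8, 12)
  7P = (18, 10)
  8P = (14, 2)
  ... (continuing to 11P)
  11P = O

ord(P) = 11


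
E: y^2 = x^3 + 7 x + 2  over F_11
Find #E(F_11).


For each x in F_11, count y with y^2 = x^3 + 7 x + 2 mod 11:
  x = 7: RHS = 9, y in [3, 8]  -> 2 point(s)
  x = 8: RHS = 9, y in [3, 8]  -> 2 point(s)
  x = 10: RHS = 5, y in [4, 7]  -> 2 point(s)
Affine points: 6. Add the point at infinity: total = 7.

#E(F_11) = 7


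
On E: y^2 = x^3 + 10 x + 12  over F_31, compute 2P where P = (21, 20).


Doubling: s = (3 x1^2 + a) / (2 y1)
s = (3*21^2 + 10) / (2*20) mod 31 = 0
x3 = s^2 - 2 x1 mod 31 = 0^2 - 2*21 = 20
y3 = s (x1 - x3) - y1 mod 31 = 0 * (21 - 20) - 20 = 11

2P = (20, 11)


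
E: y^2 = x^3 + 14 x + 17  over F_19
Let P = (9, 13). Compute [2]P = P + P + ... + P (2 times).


k = 2 = 10_2 (binary, LSB first: 01)
Double-and-add from P = (9, 13):
  bit 0 = 0: acc unchanged = O
  bit 1 = 1: acc = O + (17, 0) = (17, 0)

2P = (17, 0)


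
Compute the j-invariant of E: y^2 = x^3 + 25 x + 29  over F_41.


Delta = -16(4 a^3 + 27 b^2) mod 41 = 20
-1728 * (4 a)^3 = -1728 * (4*25)^3 mod 41 = 22
j = 22 * 20^(-1) mod 41 = 38

j = 38 (mod 41)


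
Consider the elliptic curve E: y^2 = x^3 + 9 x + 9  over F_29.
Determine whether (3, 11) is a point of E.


Check whether y^2 = x^3 + 9 x + 9 (mod 29) for (x, y) = (3, 11).
LHS: y^2 = 11^2 mod 29 = 5
RHS: x^3 + 9 x + 9 = 3^3 + 9*3 + 9 mod 29 = 5
LHS = RHS

Yes, on the curve


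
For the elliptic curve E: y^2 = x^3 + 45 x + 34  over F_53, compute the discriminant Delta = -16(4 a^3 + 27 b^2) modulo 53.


4 a^3 + 27 b^2 = 4*45^3 + 27*34^2 = 364500 + 31212 = 395712
Delta = -16 * (395712) = -6331392
Delta mod 53 = 41

Delta = 41 (mod 53)


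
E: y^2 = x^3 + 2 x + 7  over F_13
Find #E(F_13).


For each x in F_13, count y with y^2 = x^3 + 2 x + 7 mod 13:
  x = 1: RHS = 10, y in [6, 7]  -> 2 point(s)
  x = 3: RHS = 1, y in [1, 12]  -> 2 point(s)
  x = 4: RHS = 1, y in [1, 12]  -> 2 point(s)
  x = 5: RHS = 12, y in [5, 8]  -> 2 point(s)
  x = 6: RHS = 1, y in [1, 12]  -> 2 point(s)
  x = 7: RHS = 0, y in [0]  -> 1 point(s)
  x = 9: RHS = 0, y in [0]  -> 1 point(s)
  x = 10: RHS = 0, y in [0]  -> 1 point(s)
  x = 12: RHS = 4, y in [2, 11]  -> 2 point(s)
Affine points: 15. Add the point at infinity: total = 16.

#E(F_13) = 16


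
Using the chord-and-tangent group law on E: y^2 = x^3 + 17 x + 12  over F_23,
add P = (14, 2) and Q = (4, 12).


P != Q, so use the chord formula.
s = (y2 - y1) / (x2 - x1) = (10) / (13) mod 23 = 22
x3 = s^2 - x1 - x2 mod 23 = 22^2 - 14 - 4 = 6
y3 = s (x1 - x3) - y1 mod 23 = 22 * (14 - 6) - 2 = 13

P + Q = (6, 13)


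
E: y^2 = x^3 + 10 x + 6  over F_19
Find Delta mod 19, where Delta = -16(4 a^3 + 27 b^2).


4 a^3 + 27 b^2 = 4*10^3 + 27*6^2 = 4000 + 972 = 4972
Delta = -16 * (4972) = -79552
Delta mod 19 = 1

Delta = 1 (mod 19)


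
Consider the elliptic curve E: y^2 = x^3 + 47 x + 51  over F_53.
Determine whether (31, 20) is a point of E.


Check whether y^2 = x^3 + 47 x + 51 (mod 53) for (x, y) = (31, 20).
LHS: y^2 = 20^2 mod 53 = 29
RHS: x^3 + 47 x + 51 = 31^3 + 47*31 + 51 mod 53 = 29
LHS = RHS

Yes, on the curve


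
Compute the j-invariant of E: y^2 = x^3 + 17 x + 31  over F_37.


Delta = -16(4 a^3 + 27 b^2) mod 37 = 19
-1728 * (4 a)^3 = -1728 * (4*17)^3 mod 37 = 29
j = 29 * 19^(-1) mod 37 = 21

j = 21 (mod 37)


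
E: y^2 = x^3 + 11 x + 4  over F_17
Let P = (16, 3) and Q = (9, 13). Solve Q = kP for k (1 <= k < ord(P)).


Enumerate multiples of P until we hit Q = (9, 13):
  1P = (16, 3)
  2P = (15, 5)
  3P = (7, 13)
  4P = (3, 9)
  5P = (13, 10)
  6P = (1, 13)
  7P = (8, 3)
  8P = (10, 14)
  9P = (9, 4)
  10P = (0, 2)
  11P = (2, 0)
  12P = (0, 15)
  13P = (9, 13)
Match found at i = 13.

k = 13


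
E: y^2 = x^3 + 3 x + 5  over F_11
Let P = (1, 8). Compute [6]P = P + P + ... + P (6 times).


k = 6 = 110_2 (binary, LSB first: 011)
Double-and-add from P = (1, 8):
  bit 0 = 0: acc unchanged = O
  bit 1 = 1: acc = O + (10, 1) = (10, 1)
  bit 2 = 1: acc = (10, 1) + (0, 7) = (4, 2)

6P = (4, 2)


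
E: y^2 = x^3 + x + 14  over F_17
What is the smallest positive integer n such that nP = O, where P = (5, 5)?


Compute successive multiples of P until we hit O:
  1P = (5, 5)
  2P = (9, 2)
  3P = (11, 8)
  4P = (14, 16)
  5P = (6, 7)
  6P = (10, 2)
  7P = (1, 13)
  8P = (15, 15)
  ... (continuing to 17P)
  17P = O

ord(P) = 17


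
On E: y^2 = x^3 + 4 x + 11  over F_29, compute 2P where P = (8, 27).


Doubling: s = (3 x1^2 + a) / (2 y1)
s = (3*8^2 + 4) / (2*27) mod 29 = 9
x3 = s^2 - 2 x1 mod 29 = 9^2 - 2*8 = 7
y3 = s (x1 - x3) - y1 mod 29 = 9 * (8 - 7) - 27 = 11

2P = (7, 11)


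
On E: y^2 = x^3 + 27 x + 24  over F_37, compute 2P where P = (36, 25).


Doubling: s = (3 x1^2 + a) / (2 y1)
s = (3*36^2 + 27) / (2*25) mod 37 = 8
x3 = s^2 - 2 x1 mod 37 = 8^2 - 2*36 = 29
y3 = s (x1 - x3) - y1 mod 37 = 8 * (36 - 29) - 25 = 31

2P = (29, 31)


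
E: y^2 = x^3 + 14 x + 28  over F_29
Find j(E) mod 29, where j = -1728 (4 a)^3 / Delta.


Delta = -16(4 a^3 + 27 b^2) mod 29 = 11
-1728 * (4 a)^3 = -1728 * (4*14)^3 mod 29 = 20
j = 20 * 11^(-1) mod 29 = 15

j = 15 (mod 29)


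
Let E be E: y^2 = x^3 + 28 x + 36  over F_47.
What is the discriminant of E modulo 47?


4 a^3 + 27 b^2 = 4*28^3 + 27*36^2 = 87808 + 34992 = 122800
Delta = -16 * (122800) = -1964800
Delta mod 47 = 35

Delta = 35 (mod 47)


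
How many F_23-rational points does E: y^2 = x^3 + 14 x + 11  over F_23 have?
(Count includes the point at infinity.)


For each x in F_23, count y with y^2 = x^3 + 14 x + 11 mod 23:
  x = 1: RHS = 3, y in [7, 16]  -> 2 point(s)
  x = 2: RHS = 1, y in [1, 22]  -> 2 point(s)
  x = 4: RHS = 16, y in [4, 19]  -> 2 point(s)
  x = 6: RHS = 12, y in [9, 14]  -> 2 point(s)
  x = 10: RHS = 1, y in [1, 22]  -> 2 point(s)
  x = 11: RHS = 1, y in [1, 22]  -> 2 point(s)
  x = 15: RHS = 8, y in [10, 13]  -> 2 point(s)
  x = 18: RHS = 0, y in [0]  -> 1 point(s)
  x = 19: RHS = 6, y in [11, 12]  -> 2 point(s)
Affine points: 17. Add the point at infinity: total = 18.

#E(F_23) = 18


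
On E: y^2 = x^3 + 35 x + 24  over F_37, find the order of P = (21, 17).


Compute successive multiples of P until we hit O:
  1P = (21, 17)
  2P = (29, 3)
  3P = (34, 15)
  4P = (28, 4)
  5P = (36, 32)
  6P = (18, 23)
  7P = (2, 19)
  8P = (30, 19)
  ... (continuing to 34P)
  34P = O

ord(P) = 34


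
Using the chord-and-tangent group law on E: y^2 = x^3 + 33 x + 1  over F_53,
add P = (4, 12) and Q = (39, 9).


P != Q, so use the chord formula.
s = (y2 - y1) / (x2 - x1) = (50) / (35) mod 53 = 9
x3 = s^2 - x1 - x2 mod 53 = 9^2 - 4 - 39 = 38
y3 = s (x1 - x3) - y1 mod 53 = 9 * (4 - 38) - 12 = 0

P + Q = (38, 0)


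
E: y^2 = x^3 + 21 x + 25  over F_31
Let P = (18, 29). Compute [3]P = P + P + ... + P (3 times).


k = 3 = 11_2 (binary, LSB first: 11)
Double-and-add from P = (18, 29):
  bit 0 = 1: acc = O + (18, 29) = (18, 29)
  bit 1 = 1: acc = (18, 29) + (28, 20) = (1, 27)

3P = (1, 27)


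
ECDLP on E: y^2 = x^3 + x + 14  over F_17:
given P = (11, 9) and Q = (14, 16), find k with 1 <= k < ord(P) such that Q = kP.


Enumerate multiples of P until we hit Q = (14, 16):
  1P = (11, 9)
  2P = (10, 15)
  3P = (15, 15)
  4P = (6, 7)
  5P = (9, 2)
  6P = (5, 12)
  7P = (14, 1)
  8P = (1, 4)
  9P = (1, 13)
  10P = (14, 16)
Match found at i = 10.

k = 10


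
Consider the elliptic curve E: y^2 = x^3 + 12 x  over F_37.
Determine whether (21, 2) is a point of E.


Check whether y^2 = x^3 + 12 x + 0 (mod 37) for (x, y) = (21, 2).
LHS: y^2 = 2^2 mod 37 = 4
RHS: x^3 + 12 x + 0 = 21^3 + 12*21 + 0 mod 37 = 4
LHS = RHS

Yes, on the curve


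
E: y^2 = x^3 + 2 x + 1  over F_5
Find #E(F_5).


For each x in F_5, count y with y^2 = x^3 + 2 x + 1 mod 5:
  x = 0: RHS = 1, y in [1, 4]  -> 2 point(s)
  x = 1: RHS = 4, y in [2, 3]  -> 2 point(s)
  x = 3: RHS = 4, y in [2, 3]  -> 2 point(s)
Affine points: 6. Add the point at infinity: total = 7.

#E(F_5) = 7


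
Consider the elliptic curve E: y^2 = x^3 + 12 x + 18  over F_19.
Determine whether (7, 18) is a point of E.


Check whether y^2 = x^3 + 12 x + 18 (mod 19) for (x, y) = (7, 18).
LHS: y^2 = 18^2 mod 19 = 1
RHS: x^3 + 12 x + 18 = 7^3 + 12*7 + 18 mod 19 = 8
LHS != RHS

No, not on the curve


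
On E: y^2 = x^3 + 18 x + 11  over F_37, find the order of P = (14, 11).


Compute successive multiples of P until we hit O:
  1P = (14, 11)
  2P = (25, 19)
  3P = (34, 35)
  4P = (23, 30)
  5P = (4, 6)
  6P = (10, 28)
  7P = (1, 17)
  8P = (29, 13)
  ... (continuing to 20P)
  20P = O

ord(P) = 20
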